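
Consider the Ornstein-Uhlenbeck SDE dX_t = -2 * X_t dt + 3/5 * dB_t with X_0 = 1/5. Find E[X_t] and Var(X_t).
E[X_t] = exp(-2*t)/5; Var(X_t) = 9/100 - 9*exp(-4*t)/100

The OU SDE dX = -theta X dt + sigma dB admits the integrating factor exp(theta t): d(exp(theta t) X_t) = sigma exp(theta t) dB_t. Integrating from 0 to t:
  X_t = x_0 * exp(-theta t) + sigma * int_0^t exp(-theta (t-s)) dB_s.
The Itô integral has mean 0 and (by the Itô isometry) variance sigma^2 * int_0^t exp(-2 theta (t - s)) ds = sigma^2 * (1 - exp(-2 theta t)) / (2 theta).
With theta = 2, sigma = 3/5, x_0 = 1/5:
  E[X_t] = 1/5 * exp(-2 t) = exp(-2*t)/5
  Var(X_t) = (3/5)^2 * (1 - exp(-2*2 t)) / (2 * 2) = 9/100 - 9*exp(-4*t)/100.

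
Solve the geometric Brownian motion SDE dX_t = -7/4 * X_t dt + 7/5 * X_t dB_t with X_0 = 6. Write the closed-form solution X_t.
X_t = 6 * exp((-273/100) * t + (7/5) * B_t)

For GBM dX = mu X dt + sigma X dB with X_0 = x_0, apply Itô to Y = log X: dY = (mu - sigma^2/2) dt + sigma dB, so Y_t = log(x_0) + (mu - sigma^2/2) t + sigma B_t and hence X_t = x_0 * exp((mu - sigma^2/2) t + sigma B_t).
With mu = -7/4, sigma = 7/5, x_0 = 6, this gives:
  X_t = 6 * exp((-273/100) * t + (7/5) * B_t).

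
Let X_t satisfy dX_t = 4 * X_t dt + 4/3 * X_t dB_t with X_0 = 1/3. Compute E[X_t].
E[X_t] = exp(4*t)/3

For GBM dX = mu X dt + sigma X dB with X_0 = x_0, apply Itô to Y = log X: dY = (mu - sigma^2/2) dt + sigma dB, so Y_t = log(x_0) + (mu - sigma^2/2) t + sigma B_t and hence X_t = x_0 * exp((mu - sigma^2/2) t + sigma B_t).
With mu = 4, sigma = 4/3, x_0 = 1/3, this gives:
  X_t = 1/3 * exp((28/9) * t + (4/3) * B_t).
Since sigma*B_t ~ Normal(0, sigma^2 t), E[exp(sigma*B_t)] = exp(sigma^2 t / 2); so E[X_t] = x_0 * exp((mu - sigma^2/2) t) * exp(sigma^2 t / 2) = x_0 * exp(mu t) = exp(4*t)/3.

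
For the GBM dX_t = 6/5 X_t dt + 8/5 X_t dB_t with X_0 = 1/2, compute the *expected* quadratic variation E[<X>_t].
E[<X>_t] = 4*exp(124*t/25)/31 - 4/31

<X>_t = int_0^t ((8/5) * X_s)^2 ds. Taking expectation inside the integral: E[<X>_t] = (8/5)^2 * int_0^t E[X_s^2] ds. For GBM, E[X_s^2] = x_0^2 * exp((2 mu + sigma^2) s). Integrating:
  E[<X>_t] = (8/5)^2 * (1/2)^2 * (exp((2*(6/5) + (8/5)^2) t) - 1) / (2*(6/5) + (8/5)^2)
           = (8/5)^2 * (1/2)^2 * (exp((124/25) t) - 1) / (124/25) = 4*exp(124*t/25)/31 - 4/31.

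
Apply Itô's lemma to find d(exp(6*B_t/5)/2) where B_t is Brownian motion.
d(exp(6*B_t/5)/2) = (9*exp(6*B_t/5)/25) dt + (3*exp(6*B_t/5)/5) dB_t

Itô's formula for f(B_t) gives d f(B_t) = f'(B_t) dB_t + (1/2) f''(B_t) dt. Compute derivatives of f(x) = exp(6*x/5)/2:
  f'(x)  = 3*exp(6*x/5)/5
  f''(x) = 18*exp(6*x/5)/25
Substitute x = B_t and multiply the f'' term by 1/2:
  drift     = (1/2) * (18*exp(6*x/5)/25) evaluated at B_t = 9*exp(6*B_t/5)/25
  diffusion = (3*exp(6*x/5)/5) evaluated at B_t = 3*exp(6*B_t/5)/5
Therefore d(exp(6*B_t/5)/2) = (9*exp(6*B_t/5)/25) dt + (3*exp(6*B_t/5)/5) dB_t.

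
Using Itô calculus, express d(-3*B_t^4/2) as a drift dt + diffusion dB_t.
d(-3*B_t^4/2) = (-9*B_t^2) dt + (-6*B_t^3) dB_t

Itô's formula for f(B_t) gives d f(B_t) = f'(B_t) dB_t + (1/2) f''(B_t) dt. Compute derivatives of f(x) = -3*x^4/2:
  f'(x)  = -6*x^3
  f''(x) = -18*x^2
Substitute x = B_t and multiply the f'' term by 1/2:
  drift     = (1/2) * (-18*x^2) evaluated at B_t = -9*B_t^2
  diffusion = (-6*x^3) evaluated at B_t = -6*B_t^3
Therefore d(-3*B_t^4/2) = (-9*B_t^2) dt + (-6*B_t^3) dB_t.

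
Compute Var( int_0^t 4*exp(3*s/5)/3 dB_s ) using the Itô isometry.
Var = 40*exp(6*t/5)/27 - 40/27

The Itô integral of a deterministic integrand f(s) has mean 0 because each increment f(s) * (B_{s+ds} - B_s) has mean 0. By the Itô isometry:
  Var( int_0^t f(s) dB_s ) = E[ (int_0^t f(s) dB_s)^2 ] = int_0^t f(s)^2 ds.
Here f(s) = 4*exp(3*s/5)/3, so f(s)^2 = 16*exp(6*s/5)/9. Integrate:
  int_0^t (16*exp(6*s/5)/9) ds = 40*exp(6*t/5)/27 - 40/27.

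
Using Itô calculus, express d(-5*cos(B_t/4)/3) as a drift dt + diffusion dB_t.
d(-5*cos(B_t/4)/3) = (5*cos(B_t/4)/96) dt + (5*sin(B_t/4)/12) dB_t

Itô's formula for f(B_t) gives d f(B_t) = f'(B_t) dB_t + (1/2) f''(B_t) dt. Compute derivatives of f(x) = -5*cos(x/4)/3:
  f'(x)  = 5*sin(x/4)/12
  f''(x) = 5*cos(x/4)/48
Substitute x = B_t and multiply the f'' term by 1/2:
  drift     = (1/2) * (5*cos(x/4)/48) evaluated at B_t = 5*cos(B_t/4)/96
  diffusion = (5*sin(x/4)/12) evaluated at B_t = 5*sin(B_t/4)/12
Therefore d(-5*cos(B_t/4)/3) = (5*cos(B_t/4)/96) dt + (5*sin(B_t/4)/12) dB_t.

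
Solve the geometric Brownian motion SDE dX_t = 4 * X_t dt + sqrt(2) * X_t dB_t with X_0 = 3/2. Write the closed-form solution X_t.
X_t = 3/2 * exp((3) * t + (sqrt(2)) * B_t)

For GBM dX = mu X dt + sigma X dB with X_0 = x_0, apply Itô to Y = log X: dY = (mu - sigma^2/2) dt + sigma dB, so Y_t = log(x_0) + (mu - sigma^2/2) t + sigma B_t and hence X_t = x_0 * exp((mu - sigma^2/2) t + sigma B_t).
With mu = 4, sigma = sqrt(2), x_0 = 3/2, this gives:
  X_t = 3/2 * exp((3) * t + (sqrt(2)) * B_t).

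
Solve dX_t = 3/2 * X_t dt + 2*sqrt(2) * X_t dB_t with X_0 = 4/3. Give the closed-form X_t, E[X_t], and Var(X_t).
X_t = 4/3 * exp((-5/2) t + (2*sqrt(2)) B_t); E[X_t] = 4*exp(3*t/2)/3; Var(X_t) = 16*(exp(8*t) - 1)*exp(3*t)/9

For GBM dX = mu X dt + sigma X dB with X_0 = x_0, apply Itô to Y = log X: dY = (mu - sigma^2/2) dt + sigma dB, so Y_t = log(x_0) + (mu - sigma^2/2) t + sigma B_t and hence X_t = x_0 * exp((mu - sigma^2/2) t + sigma B_t).
With mu = 3/2, sigma = 2*sqrt(2), x_0 = 4/3, this gives:
  X_t = 4/3 * exp((-5/2) * t + (2*sqrt(2)) * B_t).
Since sigma*B_t ~ Normal(0, sigma^2 t), E[exp(sigma*B_t)] = exp(sigma^2 t / 2); so E[X_t] = x_0 * exp((mu - sigma^2/2) t) * exp(sigma^2 t / 2) = x_0 * exp(mu t) = 4*exp(3*t/2)/3.
Var(X_t) = E[X_t^2] - (E[X_t])^2 = x_0^2 * exp(2 mu t) * (exp(sigma^2 t) - 1) = 16*(exp(8*t) - 1)*exp(3*t)/9.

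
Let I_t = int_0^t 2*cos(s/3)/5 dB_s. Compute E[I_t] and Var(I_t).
E[I_t] = 0; Var(I_t) = 2*t/25 + 3*sin(2*t/3)/25

The Itô integral of a deterministic integrand f(s) has mean 0 because each increment f(s) * (B_{s+ds} - B_s) has mean 0. By the Itô isometry:
  Var( int_0^t f(s) dB_s ) = E[ (int_0^t f(s) dB_s)^2 ] = int_0^t f(s)^2 ds.
Here f(s) = 2*cos(s/3)/5, so f(s)^2 = 4*cos(s/3)^2/25. Integrate:
  int_0^t (4*cos(s/3)^2/25) ds = 2*t/25 + 3*sin(2*t/3)/25.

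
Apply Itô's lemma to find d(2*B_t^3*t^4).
d(2*B_t^3*t^4) = (2*B_t*t^3*(4*B_t^2 + 3*t)) dt + (6*B_t^2*t^4) dB_t

Itô's formula for f(t, x): d f(t, B_t) = (f_t + (1/2) f_xx) dt + f_x dB_t. Compute partials of f(t, x) = 2*t^4*x^3:
  f_t(t,x)  = 8*t^3*x^3
  f_x(t,x)  = 6*t^4*x^2
  f_xx(t,x) = 12*t^4*x
Assemble drift = f_t + (1/2) f_xx = 2*t^3*x*(3*t + 4*x^2) and diffusion = f_x = 6*t^4*x^2. Substituting x = B_t:
  d(2*B_t^3*t^4) = (2*B_t*t^3*(4*B_t^2 + 3*t)) dt + (6*B_t^2*t^4) dB_t.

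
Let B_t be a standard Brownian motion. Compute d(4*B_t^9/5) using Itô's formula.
d(4*B_t^9/5) = (144*B_t^7/5) dt + (36*B_t^8/5) dB_t

Itô's formula for f(B_t) gives d f(B_t) = f'(B_t) dB_t + (1/2) f''(B_t) dt. Compute derivatives of f(x) = 4*x^9/5:
  f'(x)  = 36*x^8/5
  f''(x) = 288*x^7/5
Substitute x = B_t and multiply the f'' term by 1/2:
  drift     = (1/2) * (288*x^7/5) evaluated at B_t = 144*B_t^7/5
  diffusion = (36*x^8/5) evaluated at B_t = 36*B_t^8/5
Therefore d(4*B_t^9/5) = (144*B_t^7/5) dt + (36*B_t^8/5) dB_t.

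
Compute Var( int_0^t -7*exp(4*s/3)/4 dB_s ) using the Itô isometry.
Var = 147*exp(8*t/3)/128 - 147/128

The Itô integral of a deterministic integrand f(s) has mean 0 because each increment f(s) * (B_{s+ds} - B_s) has mean 0. By the Itô isometry:
  Var( int_0^t f(s) dB_s ) = E[ (int_0^t f(s) dB_s)^2 ] = int_0^t f(s)^2 ds.
Here f(s) = -7*exp(4*s/3)/4, so f(s)^2 = 49*exp(8*s/3)/16. Integrate:
  int_0^t (49*exp(8*s/3)/16) ds = 147*exp(8*t/3)/128 - 147/128.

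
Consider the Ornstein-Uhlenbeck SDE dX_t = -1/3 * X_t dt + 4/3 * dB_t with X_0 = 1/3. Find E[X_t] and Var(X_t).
E[X_t] = exp(-t/3)/3; Var(X_t) = 8/3 - 8*exp(-2*t/3)/3

The OU SDE dX = -theta X dt + sigma dB admits the integrating factor exp(theta t): d(exp(theta t) X_t) = sigma exp(theta t) dB_t. Integrating from 0 to t:
  X_t = x_0 * exp(-theta t) + sigma * int_0^t exp(-theta (t-s)) dB_s.
The Itô integral has mean 0 and (by the Itô isometry) variance sigma^2 * int_0^t exp(-2 theta (t - s)) ds = sigma^2 * (1 - exp(-2 theta t)) / (2 theta).
With theta = 1/3, sigma = 4/3, x_0 = 1/3:
  E[X_t] = 1/3 * exp(-1/3 t) = exp(-t/3)/3
  Var(X_t) = (4/3)^2 * (1 - exp(-2*1/3 t)) / (2 * 1/3) = 8/3 - 8*exp(-2*t/3)/3.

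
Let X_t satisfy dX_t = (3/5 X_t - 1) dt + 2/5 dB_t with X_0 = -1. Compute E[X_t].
E[X_t] = 5/3 - 8*exp(3*t/5)/3

Taking expectations and using E[dB_t] = 0, the mean m(t) = E[X_t] satisfies the ODE m'(t) = a m(t) + b with m(0) = x_0. With a = 3/5, b = -1, x_0 = -1, the solution is
  m(t) = x_0 * exp(a t) + (b/a) * (exp(a t) - 1)
       = (-1) * exp((3/5) t) + ((-1)/(3/5)) * (exp((3/5) t) - 1)
       = 5/3 - 8*exp(3*t/5)/3.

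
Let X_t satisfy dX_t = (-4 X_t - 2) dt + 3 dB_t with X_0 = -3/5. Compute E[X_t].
E[X_t] = -1/2 - exp(-4*t)/10

Taking expectations and using E[dB_t] = 0, the mean m(t) = E[X_t] satisfies the ODE m'(t) = a m(t) + b with m(0) = x_0. With a = -4, b = -2, x_0 = -3/5, the solution is
  m(t) = x_0 * exp(a t) + (b/a) * (exp(a t) - 1)
       = (-3/5) * exp((-4) t) + ((-2)/(-4)) * (exp((-4) t) - 1)
       = -1/2 - exp(-4*t)/10.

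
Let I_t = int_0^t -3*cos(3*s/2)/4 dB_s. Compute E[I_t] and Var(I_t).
E[I_t] = 0; Var(I_t) = 9*t/32 + 3*sin(3*t)/32

The Itô integral of a deterministic integrand f(s) has mean 0 because each increment f(s) * (B_{s+ds} - B_s) has mean 0. By the Itô isometry:
  Var( int_0^t f(s) dB_s ) = E[ (int_0^t f(s) dB_s)^2 ] = int_0^t f(s)^2 ds.
Here f(s) = -3*cos(3*s/2)/4, so f(s)^2 = 9*cos(3*s/2)^2/16. Integrate:
  int_0^t (9*cos(3*s/2)^2/16) ds = 9*t/32 + 3*sin(3*t)/32.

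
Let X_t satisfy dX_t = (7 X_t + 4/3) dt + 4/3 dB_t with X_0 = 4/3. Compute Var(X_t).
Var(X_t) = 8*exp(14*t)/63 - 8/63

The variance V(t) = Var(X_t) satisfies V'(t) = 2 a V(t) + c^2 with V(0) = 0 (drift coefficient is linear in X, diffusion is constant). With a = 7, c = 4/3, the solution is
  V(t) = (c^2 / (2 a)) * (exp(2 a t) - 1)
       = ((4/3)^2 / (2*7)) * (exp(14 t) - 1)
       = 8*exp(14*t)/63 - 8/63.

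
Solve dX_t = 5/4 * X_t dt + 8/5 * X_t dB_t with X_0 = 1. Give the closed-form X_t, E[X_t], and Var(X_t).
X_t = 1 * exp((-3/100) t + (8/5) B_t); E[X_t] = exp(5*t/4); Var(X_t) = exp(253*t/50) - exp(5*t/2)

For GBM dX = mu X dt + sigma X dB with X_0 = x_0, apply Itô to Y = log X: dY = (mu - sigma^2/2) dt + sigma dB, so Y_t = log(x_0) + (mu - sigma^2/2) t + sigma B_t and hence X_t = x_0 * exp((mu - sigma^2/2) t + sigma B_t).
With mu = 5/4, sigma = 8/5, x_0 = 1, this gives:
  X_t = 1 * exp((-3/100) * t + (8/5) * B_t).
Since sigma*B_t ~ Normal(0, sigma^2 t), E[exp(sigma*B_t)] = exp(sigma^2 t / 2); so E[X_t] = x_0 * exp((mu - sigma^2/2) t) * exp(sigma^2 t / 2) = x_0 * exp(mu t) = exp(5*t/4).
Var(X_t) = E[X_t^2] - (E[X_t])^2 = x_0^2 * exp(2 mu t) * (exp(sigma^2 t) - 1) = exp(253*t/50) - exp(5*t/2).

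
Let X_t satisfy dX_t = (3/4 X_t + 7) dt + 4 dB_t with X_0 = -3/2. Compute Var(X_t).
Var(X_t) = 32*exp(3*t/2)/3 - 32/3

The variance V(t) = Var(X_t) satisfies V'(t) = 2 a V(t) + c^2 with V(0) = 0 (drift coefficient is linear in X, diffusion is constant). With a = 3/4, c = 4, the solution is
  V(t) = (c^2 / (2 a)) * (exp(2 a t) - 1)
       = (4^2 / (2*(3/4))) * (exp((3/2) t) - 1)
       = 32*exp(3*t/2)/3 - 32/3.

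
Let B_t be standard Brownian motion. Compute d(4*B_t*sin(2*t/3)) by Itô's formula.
d(4*B_t*sin(2*t/3)) = (8*B_t*cos(2*t/3)/3) dt + (4*sin(2*t/3)) dB_t

Itô's formula for f(t, x): d f(t, B_t) = (f_t + (1/2) f_xx) dt + f_x dB_t. Compute partials of f(t, x) = 4*x*sin(2*t/3):
  f_t(t,x)  = 8*x*cos(2*t/3)/3
  f_x(t,x)  = 4*sin(2*t/3)
  f_xx(t,x) = 0
Assemble drift = f_t + (1/2) f_xx = 8*x*cos(2*t/3)/3 and diffusion = f_x = 4*sin(2*t/3). Substituting x = B_t:
  d(4*B_t*sin(2*t/3)) = (8*B_t*cos(2*t/3)/3) dt + (4*sin(2*t/3)) dB_t.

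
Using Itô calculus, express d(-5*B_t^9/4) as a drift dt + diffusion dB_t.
d(-5*B_t^9/4) = (-45*B_t^7) dt + (-45*B_t^8/4) dB_t

Itô's formula for f(B_t) gives d f(B_t) = f'(B_t) dB_t + (1/2) f''(B_t) dt. Compute derivatives of f(x) = -5*x^9/4:
  f'(x)  = -45*x^8/4
  f''(x) = -90*x^7
Substitute x = B_t and multiply the f'' term by 1/2:
  drift     = (1/2) * (-90*x^7) evaluated at B_t = -45*B_t^7
  diffusion = (-45*x^8/4) evaluated at B_t = -45*B_t^8/4
Therefore d(-5*B_t^9/4) = (-45*B_t^7) dt + (-45*B_t^8/4) dB_t.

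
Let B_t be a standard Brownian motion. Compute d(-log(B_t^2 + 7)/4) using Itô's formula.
d(-log(B_t^2 + 7)/4) = ((B_t^2 - 7)/(4*(B_t^2 + 7)^2)) dt + (-B_t/(2*B_t^2 + 14)) dB_t

Itô's formula for f(B_t) gives d f(B_t) = f'(B_t) dB_t + (1/2) f''(B_t) dt. Compute derivatives of f(x) = -log(x^2 + 7)/4:
  f'(x)  = -x/(2*x^2 + 14)
  f''(x) = (x^2 - 7)/(2*(x^2 + 7)^2)
Substitute x = B_t and multiply the f'' term by 1/2:
  drift     = (1/2) * ((x^2 - 7)/(2*(x^2 + 7)^2)) evaluated at B_t = (B_t^2 - 7)/(4*(B_t^2 + 7)^2)
  diffusion = (-x/(2*x^2 + 14)) evaluated at B_t = -B_t/(2*B_t^2 + 14)
Therefore d(-log(B_t^2 + 7)/4) = ((B_t^2 - 7)/(4*(B_t^2 + 7)^2)) dt + (-B_t/(2*B_t^2 + 14)) dB_t.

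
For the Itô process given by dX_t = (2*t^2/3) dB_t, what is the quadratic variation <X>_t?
<X>_t = 4*t^5/45

For an Itô process dX_t = a(t) dt + b(t) dB_t, the quadratic variation is <X>_t = int_0^t b(s)^2 ds (the drift term does not contribute). Here b(s) = 2*s^2/3, so
  b(s)^2 = 4*s^4/9.
Integrating from 0 to t:
  <X>_t = int_0^t (4*s^4/9) ds = 4*t^5/45.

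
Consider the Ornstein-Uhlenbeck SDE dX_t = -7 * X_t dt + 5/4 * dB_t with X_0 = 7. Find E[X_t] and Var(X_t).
E[X_t] = 7*exp(-7*t); Var(X_t) = 25/224 - 25*exp(-14*t)/224

The OU SDE dX = -theta X dt + sigma dB admits the integrating factor exp(theta t): d(exp(theta t) X_t) = sigma exp(theta t) dB_t. Integrating from 0 to t:
  X_t = x_0 * exp(-theta t) + sigma * int_0^t exp(-theta (t-s)) dB_s.
The Itô integral has mean 0 and (by the Itô isometry) variance sigma^2 * int_0^t exp(-2 theta (t - s)) ds = sigma^2 * (1 - exp(-2 theta t)) / (2 theta).
With theta = 7, sigma = 5/4, x_0 = 7:
  E[X_t] = 7 * exp(-7 t) = 7*exp(-7*t)
  Var(X_t) = (5/4)^2 * (1 - exp(-2*7 t)) / (2 * 7) = 25/224 - 25*exp(-14*t)/224.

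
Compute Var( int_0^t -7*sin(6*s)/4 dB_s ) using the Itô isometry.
Var = 49*t/32 - 49*sin(12*t)/384

The Itô integral of a deterministic integrand f(s) has mean 0 because each increment f(s) * (B_{s+ds} - B_s) has mean 0. By the Itô isometry:
  Var( int_0^t f(s) dB_s ) = E[ (int_0^t f(s) dB_s)^2 ] = int_0^t f(s)^2 ds.
Here f(s) = -7*sin(6*s)/4, so f(s)^2 = 49*sin(6*s)^2/16. Integrate:
  int_0^t (49*sin(6*s)^2/16) ds = 49*t/32 - 49*sin(12*t)/384.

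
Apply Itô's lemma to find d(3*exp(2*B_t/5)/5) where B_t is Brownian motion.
d(3*exp(2*B_t/5)/5) = (6*exp(2*B_t/5)/125) dt + (6*exp(2*B_t/5)/25) dB_t

Itô's formula for f(B_t) gives d f(B_t) = f'(B_t) dB_t + (1/2) f''(B_t) dt. Compute derivatives of f(x) = 3*exp(2*x/5)/5:
  f'(x)  = 6*exp(2*x/5)/25
  f''(x) = 12*exp(2*x/5)/125
Substitute x = B_t and multiply the f'' term by 1/2:
  drift     = (1/2) * (12*exp(2*x/5)/125) evaluated at B_t = 6*exp(2*B_t/5)/125
  diffusion = (6*exp(2*x/5)/25) evaluated at B_t = 6*exp(2*B_t/5)/25
Therefore d(3*exp(2*B_t/5)/5) = (6*exp(2*B_t/5)/125) dt + (6*exp(2*B_t/5)/25) dB_t.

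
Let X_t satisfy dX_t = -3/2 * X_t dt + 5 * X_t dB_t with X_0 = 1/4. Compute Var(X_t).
Var(X_t) = (exp(25*t) - 1)*exp(-3*t)/16

For GBM dX = mu X dt + sigma X dB with X_0 = x_0, apply Itô to Y = log X: dY = (mu - sigma^2/2) dt + sigma dB, so Y_t = log(x_0) + (mu - sigma^2/2) t + sigma B_t and hence X_t = x_0 * exp((mu - sigma^2/2) t + sigma B_t).
With mu = -3/2, sigma = 5, x_0 = 1/4, this gives:
  X_t = 1/4 * exp((-14) * t + (5) * B_t).
Since sigma*B_t ~ Normal(0, sigma^2 t), E[exp(sigma*B_t)] = exp(sigma^2 t / 2); so E[X_t] = x_0 * exp((mu - sigma^2/2) t) * exp(sigma^2 t / 2) = x_0 * exp(mu t) = exp(-3*t/2)/4.
Var(X_t) = E[X_t^2] - (E[X_t])^2 = x_0^2 * exp(2 mu t) * (exp(sigma^2 t) - 1) = (exp(25*t) - 1)*exp(-3*t)/16.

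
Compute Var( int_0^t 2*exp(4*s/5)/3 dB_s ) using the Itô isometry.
Var = 5*exp(8*t/5)/18 - 5/18

The Itô integral of a deterministic integrand f(s) has mean 0 because each increment f(s) * (B_{s+ds} - B_s) has mean 0. By the Itô isometry:
  Var( int_0^t f(s) dB_s ) = E[ (int_0^t f(s) dB_s)^2 ] = int_0^t f(s)^2 ds.
Here f(s) = 2*exp(4*s/5)/3, so f(s)^2 = 4*exp(8*s/5)/9. Integrate:
  int_0^t (4*exp(8*s/5)/9) ds = 5*exp(8*t/5)/18 - 5/18.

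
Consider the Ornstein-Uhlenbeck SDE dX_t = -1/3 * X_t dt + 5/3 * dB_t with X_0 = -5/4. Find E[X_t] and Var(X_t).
E[X_t] = -5*exp(-t/3)/4; Var(X_t) = 25/6 - 25*exp(-2*t/3)/6

The OU SDE dX = -theta X dt + sigma dB admits the integrating factor exp(theta t): d(exp(theta t) X_t) = sigma exp(theta t) dB_t. Integrating from 0 to t:
  X_t = x_0 * exp(-theta t) + sigma * int_0^t exp(-theta (t-s)) dB_s.
The Itô integral has mean 0 and (by the Itô isometry) variance sigma^2 * int_0^t exp(-2 theta (t - s)) ds = sigma^2 * (1 - exp(-2 theta t)) / (2 theta).
With theta = 1/3, sigma = 5/3, x_0 = -5/4:
  E[X_t] = -5/4 * exp(-1/3 t) = -5*exp(-t/3)/4
  Var(X_t) = (5/3)^2 * (1 - exp(-2*1/3 t)) / (2 * 1/3) = 25/6 - 25*exp(-2*t/3)/6.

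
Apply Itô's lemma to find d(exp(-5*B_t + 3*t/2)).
d(exp(-5*B_t + 3*t/2)) = (14*exp(-5*B_t + 3*t/2)) dt + (-5*exp(-5*B_t + 3*t/2)) dB_t

Itô's formula for f(t, x): d f(t, B_t) = (f_t + (1/2) f_xx) dt + f_x dB_t. Compute partials of f(t, x) = exp(3*t/2 - 5*x):
  f_t(t,x)  = 3*exp(3*t/2 - 5*x)/2
  f_x(t,x)  = -5*exp(3*t/2 - 5*x)
  f_xx(t,x) = 25*exp(3*t/2 - 5*x)
Assemble drift = f_t + (1/2) f_xx = 14*exp(3*t/2 - 5*x) and diffusion = f_x = -5*exp(3*t/2 - 5*x). Substituting x = B_t:
  d(exp(-5*B_t + 3*t/2)) = (14*exp(-5*B_t + 3*t/2)) dt + (-5*exp(-5*B_t + 3*t/2)) dB_t.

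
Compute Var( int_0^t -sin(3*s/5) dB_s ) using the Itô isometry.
Var = t/2 - 5*sin(6*t/5)/12

The Itô integral of a deterministic integrand f(s) has mean 0 because each increment f(s) * (B_{s+ds} - B_s) has mean 0. By the Itô isometry:
  Var( int_0^t f(s) dB_s ) = E[ (int_0^t f(s) dB_s)^2 ] = int_0^t f(s)^2 ds.
Here f(s) = -sin(3*s/5), so f(s)^2 = sin(3*s/5)^2. Integrate:
  int_0^t (sin(3*s/5)^2) ds = t/2 - 5*sin(6*t/5)/12.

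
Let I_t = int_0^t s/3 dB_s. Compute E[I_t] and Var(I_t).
E[I_t] = 0; Var(I_t) = t^3/27

The Itô integral of a deterministic integrand f(s) has mean 0 because each increment f(s) * (B_{s+ds} - B_s) has mean 0. By the Itô isometry:
  Var( int_0^t f(s) dB_s ) = E[ (int_0^t f(s) dB_s)^2 ] = int_0^t f(s)^2 ds.
Here f(s) = s/3, so f(s)^2 = s^2/9. Integrate:
  int_0^t (s^2/9) ds = t^3/27.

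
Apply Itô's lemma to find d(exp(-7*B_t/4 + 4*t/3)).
d(exp(-7*B_t/4 + 4*t/3)) = (275*exp(-7*B_t/4 + 4*t/3)/96) dt + (-7*exp(-7*B_t/4 + 4*t/3)/4) dB_t

Itô's formula for f(t, x): d f(t, B_t) = (f_t + (1/2) f_xx) dt + f_x dB_t. Compute partials of f(t, x) = exp(4*t/3 - 7*x/4):
  f_t(t,x)  = 4*exp(4*t/3 - 7*x/4)/3
  f_x(t,x)  = -7*exp(4*t/3 - 7*x/4)/4
  f_xx(t,x) = 49*exp(4*t/3 - 7*x/4)/16
Assemble drift = f_t + (1/2) f_xx = 275*exp(4*t/3 - 7*x/4)/96 and diffusion = f_x = -7*exp(4*t/3 - 7*x/4)/4. Substituting x = B_t:
  d(exp(-7*B_t/4 + 4*t/3)) = (275*exp(-7*B_t/4 + 4*t/3)/96) dt + (-7*exp(-7*B_t/4 + 4*t/3)/4) dB_t.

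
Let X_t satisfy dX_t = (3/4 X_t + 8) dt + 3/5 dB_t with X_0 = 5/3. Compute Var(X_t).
Var(X_t) = 6*exp(3*t/2)/25 - 6/25

The variance V(t) = Var(X_t) satisfies V'(t) = 2 a V(t) + c^2 with V(0) = 0 (drift coefficient is linear in X, diffusion is constant). With a = 3/4, c = 3/5, the solution is
  V(t) = (c^2 / (2 a)) * (exp(2 a t) - 1)
       = ((3/5)^2 / (2*(3/4))) * (exp((3/2) t) - 1)
       = 6*exp(3*t/2)/25 - 6/25.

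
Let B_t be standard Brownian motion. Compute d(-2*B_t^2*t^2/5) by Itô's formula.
d(-2*B_t^2*t^2/5) = (2*t*(-2*B_t^2 - t)/5) dt + (-4*B_t*t^2/5) dB_t

Itô's formula for f(t, x): d f(t, B_t) = (f_t + (1/2) f_xx) dt + f_x dB_t. Compute partials of f(t, x) = -2*t^2*x^2/5:
  f_t(t,x)  = -4*t*x^2/5
  f_x(t,x)  = -4*t^2*x/5
  f_xx(t,x) = -4*t^2/5
Assemble drift = f_t + (1/2) f_xx = 2*t*(-t - 2*x^2)/5 and diffusion = f_x = -4*t^2*x/5. Substituting x = B_t:
  d(-2*B_t^2*t^2/5) = (2*t*(-2*B_t^2 - t)/5) dt + (-4*B_t*t^2/5) dB_t.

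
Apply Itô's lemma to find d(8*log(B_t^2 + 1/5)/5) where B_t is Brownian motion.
d(8*log(B_t^2 + 1/5)/5) = (8*(1 - 5*B_t^2)/(5*B_t^2 + 1)^2) dt + (16*B_t/(5*B_t^2 + 1)) dB_t

Itô's formula for f(B_t) gives d f(B_t) = f'(B_t) dB_t + (1/2) f''(B_t) dt. Compute derivatives of f(x) = 8*log(x^2 + 1/5)/5:
  f'(x)  = 16*x/(5*x^2 + 1)
  f''(x) = 16*(1 - 5*x^2)/(5*x^2 + 1)^2
Substitute x = B_t and multiply the f'' term by 1/2:
  drift     = (1/2) * (16*(1 - 5*x^2)/(5*x^2 + 1)^2) evaluated at B_t = 8*(1 - 5*B_t^2)/(5*B_t^2 + 1)^2
  diffusion = (16*x/(5*x^2 + 1)) evaluated at B_t = 16*B_t/(5*B_t^2 + 1)
Therefore d(8*log(B_t^2 + 1/5)/5) = (8*(1 - 5*B_t^2)/(5*B_t^2 + 1)^2) dt + (16*B_t/(5*B_t^2 + 1)) dB_t.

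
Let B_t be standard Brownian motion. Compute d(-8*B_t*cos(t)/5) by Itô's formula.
d(-8*B_t*cos(t)/5) = (8*B_t*sin(t)/5) dt + (-8*cos(t)/5) dB_t

Itô's formula for f(t, x): d f(t, B_t) = (f_t + (1/2) f_xx) dt + f_x dB_t. Compute partials of f(t, x) = -8*x*cos(t)/5:
  f_t(t,x)  = 8*x*sin(t)/5
  f_x(t,x)  = -8*cos(t)/5
  f_xx(t,x) = 0
Assemble drift = f_t + (1/2) f_xx = 8*x*sin(t)/5 and diffusion = f_x = -8*cos(t)/5. Substituting x = B_t:
  d(-8*B_t*cos(t)/5) = (8*B_t*sin(t)/5) dt + (-8*cos(t)/5) dB_t.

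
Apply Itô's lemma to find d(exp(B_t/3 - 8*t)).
d(exp(B_t/3 - 8*t)) = (-143*exp(B_t/3 - 8*t)/18) dt + (exp(B_t/3 - 8*t)/3) dB_t

Itô's formula for f(t, x): d f(t, B_t) = (f_t + (1/2) f_xx) dt + f_x dB_t. Compute partials of f(t, x) = exp(-8*t + x/3):
  f_t(t,x)  = -8*exp(-8*t + x/3)
  f_x(t,x)  = exp(-8*t + x/3)/3
  f_xx(t,x) = exp(-8*t + x/3)/9
Assemble drift = f_t + (1/2) f_xx = -143*exp(-8*t + x/3)/18 and diffusion = f_x = exp(-8*t + x/3)/3. Substituting x = B_t:
  d(exp(B_t/3 - 8*t)) = (-143*exp(B_t/3 - 8*t)/18) dt + (exp(B_t/3 - 8*t)/3) dB_t.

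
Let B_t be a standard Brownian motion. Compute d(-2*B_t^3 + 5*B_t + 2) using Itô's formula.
d(-2*B_t^3 + 5*B_t + 2) = (-6*B_t) dt + (5 - 6*B_t^2) dB_t

Itô's formula for f(B_t) gives d f(B_t) = f'(B_t) dB_t + (1/2) f''(B_t) dt. Compute derivatives of f(x) = -2*x^3 + 5*x + 2:
  f'(x)  = 5 - 6*x^2
  f''(x) = -12*x
Substitute x = B_t and multiply the f'' term by 1/2:
  drift     = (1/2) * (-12*x) evaluated at B_t = -6*B_t
  diffusion = (5 - 6*x^2) evaluated at B_t = 5 - 6*B_t^2
Therefore d(-2*B_t^3 + 5*B_t + 2) = (-6*B_t) dt + (5 - 6*B_t^2) dB_t.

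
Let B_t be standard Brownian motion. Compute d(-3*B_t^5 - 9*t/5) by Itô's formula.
d(-3*B_t^5 - 9*t/5) = (-30*B_t^3 - 9/5) dt + (-15*B_t^4) dB_t

Itô's formula for f(t, x): d f(t, B_t) = (f_t + (1/2) f_xx) dt + f_x dB_t. Compute partials of f(t, x) = -9*t/5 - 3*x^5:
  f_t(t,x)  = -9/5
  f_x(t,x)  = -15*x^4
  f_xx(t,x) = -60*x^3
Assemble drift = f_t + (1/2) f_xx = -30*x^3 - 9/5 and diffusion = f_x = -15*x^4. Substituting x = B_t:
  d(-3*B_t^5 - 9*t/5) = (-30*B_t^3 - 9/5) dt + (-15*B_t^4) dB_t.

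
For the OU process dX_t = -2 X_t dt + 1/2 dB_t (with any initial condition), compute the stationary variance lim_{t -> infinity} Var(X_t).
lim Var(X_t) = 1/16

The OU SDE dX = -theta X dt + sigma dB admits the integrating factor exp(theta t): d(exp(theta t) X_t) = sigma exp(theta t) dB_t. Integrating from 0 to t gives X_t = x_0 * exp(-theta t) + sigma * int_0^t exp(-theta (t-s)) dB_s for any initial x_0. The Itô integral has variance (by the Itô isometry) sigma^2 * int_0^t exp(-2 theta (t - s)) ds = sigma^2 * (1 - exp(-2 theta t)) / (2 theta), independent of x_0.
With theta = 2, sigma = 1/2:
  Var(X_t) = (1/2)^2 * (1 - exp(-2*2 t)) / (2 * 2) = 1/16 - exp(-4*t)/16.
As t -> infinity, exp(-2*2 t) -> 0, so the stationary variance is sigma^2 / (2 theta) = 1/16.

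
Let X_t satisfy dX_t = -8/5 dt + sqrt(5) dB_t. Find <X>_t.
<X>_t = 5*t

For an Itô process dX_t = a(t) dt + b(t) dB_t, the quadratic variation is <X>_t = int_0^t b(s)^2 ds (the drift term does not contribute). Here b(s) = sqrt(5), so
  b(s)^2 = 5.
Integrating from 0 to t:
  <X>_t = int_0^t (5) ds = 5*t.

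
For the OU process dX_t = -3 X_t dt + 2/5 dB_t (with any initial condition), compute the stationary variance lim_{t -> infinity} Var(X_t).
lim Var(X_t) = 2/75

The OU SDE dX = -theta X dt + sigma dB admits the integrating factor exp(theta t): d(exp(theta t) X_t) = sigma exp(theta t) dB_t. Integrating from 0 to t gives X_t = x_0 * exp(-theta t) + sigma * int_0^t exp(-theta (t-s)) dB_s for any initial x_0. The Itô integral has variance (by the Itô isometry) sigma^2 * int_0^t exp(-2 theta (t - s)) ds = sigma^2 * (1 - exp(-2 theta t)) / (2 theta), independent of x_0.
With theta = 3, sigma = 2/5:
  Var(X_t) = (2/5)^2 * (1 - exp(-2*3 t)) / (2 * 3) = 2/75 - 2*exp(-6*t)/75.
As t -> infinity, exp(-2*3 t) -> 0, so the stationary variance is sigma^2 / (2 theta) = 2/75.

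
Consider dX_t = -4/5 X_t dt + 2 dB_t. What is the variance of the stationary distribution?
lim Var(X_t) = 5/2

The OU SDE dX = -theta X dt + sigma dB admits the integrating factor exp(theta t): d(exp(theta t) X_t) = sigma exp(theta t) dB_t. Integrating from 0 to t gives X_t = x_0 * exp(-theta t) + sigma * int_0^t exp(-theta (t-s)) dB_s for any initial x_0. The Itô integral has variance (by the Itô isometry) sigma^2 * int_0^t exp(-2 theta (t - s)) ds = sigma^2 * (1 - exp(-2 theta t)) / (2 theta), independent of x_0.
With theta = 4/5, sigma = 2:
  Var(X_t) = (2)^2 * (1 - exp(-2*4/5 t)) / (2 * 4/5) = 5/2 - 5*exp(-8*t/5)/2.
As t -> infinity, exp(-2*4/5 t) -> 0, so the stationary variance is sigma^2 / (2 theta) = 5/2.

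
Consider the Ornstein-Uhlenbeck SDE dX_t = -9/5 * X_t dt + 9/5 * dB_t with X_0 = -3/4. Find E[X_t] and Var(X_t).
E[X_t] = -3*exp(-9*t/5)/4; Var(X_t) = 9/10 - 9*exp(-18*t/5)/10

The OU SDE dX = -theta X dt + sigma dB admits the integrating factor exp(theta t): d(exp(theta t) X_t) = sigma exp(theta t) dB_t. Integrating from 0 to t:
  X_t = x_0 * exp(-theta t) + sigma * int_0^t exp(-theta (t-s)) dB_s.
The Itô integral has mean 0 and (by the Itô isometry) variance sigma^2 * int_0^t exp(-2 theta (t - s)) ds = sigma^2 * (1 - exp(-2 theta t)) / (2 theta).
With theta = 9/5, sigma = 9/5, x_0 = -3/4:
  E[X_t] = -3/4 * exp(-9/5 t) = -3*exp(-9*t/5)/4
  Var(X_t) = (9/5)^2 * (1 - exp(-2*9/5 t)) / (2 * 9/5) = 9/10 - 9*exp(-18*t/5)/10.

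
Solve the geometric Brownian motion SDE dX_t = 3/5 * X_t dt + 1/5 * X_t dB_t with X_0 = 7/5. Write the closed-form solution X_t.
X_t = 7/5 * exp((29/50) * t + (1/5) * B_t)

For GBM dX = mu X dt + sigma X dB with X_0 = x_0, apply Itô to Y = log X: dY = (mu - sigma^2/2) dt + sigma dB, so Y_t = log(x_0) + (mu - sigma^2/2) t + sigma B_t and hence X_t = x_0 * exp((mu - sigma^2/2) t + sigma B_t).
With mu = 3/5, sigma = 1/5, x_0 = 7/5, this gives:
  X_t = 7/5 * exp((29/50) * t + (1/5) * B_t).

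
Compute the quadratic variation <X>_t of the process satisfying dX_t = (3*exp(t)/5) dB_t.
<X>_t = 9*exp(2*t)/50 - 9/50

For an Itô process dX_t = a(t) dt + b(t) dB_t, the quadratic variation is <X>_t = int_0^t b(s)^2 ds (the drift term does not contribute). Here b(s) = 3*exp(s)/5, so
  b(s)^2 = 9*exp(2*s)/25.
Integrating from 0 to t:
  <X>_t = int_0^t (9*exp(2*s)/25) ds = 9*exp(2*t)/50 - 9/50.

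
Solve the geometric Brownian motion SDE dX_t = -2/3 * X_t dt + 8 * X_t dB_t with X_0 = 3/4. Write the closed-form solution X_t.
X_t = 3/4 * exp((-98/3) * t + (8) * B_t)

For GBM dX = mu X dt + sigma X dB with X_0 = x_0, apply Itô to Y = log X: dY = (mu - sigma^2/2) dt + sigma dB, so Y_t = log(x_0) + (mu - sigma^2/2) t + sigma B_t and hence X_t = x_0 * exp((mu - sigma^2/2) t + sigma B_t).
With mu = -2/3, sigma = 8, x_0 = 3/4, this gives:
  X_t = 3/4 * exp((-98/3) * t + (8) * B_t).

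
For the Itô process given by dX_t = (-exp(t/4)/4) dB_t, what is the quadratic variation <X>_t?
<X>_t = exp(t/2)/8 - 1/8

For an Itô process dX_t = a(t) dt + b(t) dB_t, the quadratic variation is <X>_t = int_0^t b(s)^2 ds (the drift term does not contribute). Here b(s) = -exp(s/4)/4, so
  b(s)^2 = exp(s/2)/16.
Integrating from 0 to t:
  <X>_t = int_0^t (exp(s/2)/16) ds = exp(t/2)/8 - 1/8.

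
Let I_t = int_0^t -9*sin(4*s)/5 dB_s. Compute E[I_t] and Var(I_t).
E[I_t] = 0; Var(I_t) = 81*t/50 - 81*sin(4*t)*cos(4*t)/200

The Itô integral of a deterministic integrand f(s) has mean 0 because each increment f(s) * (B_{s+ds} - B_s) has mean 0. By the Itô isometry:
  Var( int_0^t f(s) dB_s ) = E[ (int_0^t f(s) dB_s)^2 ] = int_0^t f(s)^2 ds.
Here f(s) = -9*sin(4*s)/5, so f(s)^2 = 81*sin(4*s)^2/25. Integrate:
  int_0^t (81*sin(4*s)^2/25) ds = 81*t/50 - 81*sin(4*t)*cos(4*t)/200.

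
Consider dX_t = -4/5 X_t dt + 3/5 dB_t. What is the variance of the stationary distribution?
lim Var(X_t) = 9/40

The OU SDE dX = -theta X dt + sigma dB admits the integrating factor exp(theta t): d(exp(theta t) X_t) = sigma exp(theta t) dB_t. Integrating from 0 to t gives X_t = x_0 * exp(-theta t) + sigma * int_0^t exp(-theta (t-s)) dB_s for any initial x_0. The Itô integral has variance (by the Itô isometry) sigma^2 * int_0^t exp(-2 theta (t - s)) ds = sigma^2 * (1 - exp(-2 theta t)) / (2 theta), independent of x_0.
With theta = 4/5, sigma = 3/5:
  Var(X_t) = (3/5)^2 * (1 - exp(-2*4/5 t)) / (2 * 4/5) = 9/40 - 9*exp(-8*t/5)/40.
As t -> infinity, exp(-2*4/5 t) -> 0, so the stationary variance is sigma^2 / (2 theta) = 9/40.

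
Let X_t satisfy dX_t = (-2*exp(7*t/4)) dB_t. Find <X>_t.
<X>_t = 8*exp(7*t/2)/7 - 8/7

For an Itô process dX_t = a(t) dt + b(t) dB_t, the quadratic variation is <X>_t = int_0^t b(s)^2 ds (the drift term does not contribute). Here b(s) = -2*exp(7*s/4), so
  b(s)^2 = 4*exp(7*s/2).
Integrating from 0 to t:
  <X>_t = int_0^t (4*exp(7*s/2)) ds = 8*exp(7*t/2)/7 - 8/7.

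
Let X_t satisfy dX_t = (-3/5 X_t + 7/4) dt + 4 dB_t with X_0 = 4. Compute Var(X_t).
Var(X_t) = 40/3 - 40*exp(-6*t/5)/3

The variance V(t) = Var(X_t) satisfies V'(t) = 2 a V(t) + c^2 with V(0) = 0 (drift coefficient is linear in X, diffusion is constant). With a = -3/5, c = 4, the solution is
  V(t) = (c^2 / (2 a)) * (exp(2 a t) - 1)
       = (4^2 / (2*(-3/5))) * (exp((-6/5) t) - 1)
       = 40/3 - 40*exp(-6*t/5)/3.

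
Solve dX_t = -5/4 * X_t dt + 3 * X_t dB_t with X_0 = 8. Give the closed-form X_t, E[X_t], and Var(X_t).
X_t = 8 * exp((-23/4) t + (3) B_t); E[X_t] = 8*exp(-5*t/4); Var(X_t) = (64*exp(9*t) - 64)*exp(-5*t/2)

For GBM dX = mu X dt + sigma X dB with X_0 = x_0, apply Itô to Y = log X: dY = (mu - sigma^2/2) dt + sigma dB, so Y_t = log(x_0) + (mu - sigma^2/2) t + sigma B_t and hence X_t = x_0 * exp((mu - sigma^2/2) t + sigma B_t).
With mu = -5/4, sigma = 3, x_0 = 8, this gives:
  X_t = 8 * exp((-23/4) * t + (3) * B_t).
Since sigma*B_t ~ Normal(0, sigma^2 t), E[exp(sigma*B_t)] = exp(sigma^2 t / 2); so E[X_t] = x_0 * exp((mu - sigma^2/2) t) * exp(sigma^2 t / 2) = x_0 * exp(mu t) = 8*exp(-5*t/4).
Var(X_t) = E[X_t^2] - (E[X_t])^2 = x_0^2 * exp(2 mu t) * (exp(sigma^2 t) - 1) = (64*exp(9*t) - 64)*exp(-5*t/2).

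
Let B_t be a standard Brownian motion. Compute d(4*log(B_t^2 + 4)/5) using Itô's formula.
d(4*log(B_t^2 + 4)/5) = (4*(4 - B_t^2)/(5*(B_t^2 + 4)^2)) dt + (8*B_t/(5*(B_t^2 + 4))) dB_t

Itô's formula for f(B_t) gives d f(B_t) = f'(B_t) dB_t + (1/2) f''(B_t) dt. Compute derivatives of f(x) = 4*log(x^2 + 4)/5:
  f'(x)  = 8*x/(5*(x^2 + 4))
  f''(x) = 8*(4 - x^2)/(5*(x^2 + 4)^2)
Substitute x = B_t and multiply the f'' term by 1/2:
  drift     = (1/2) * (8*(4 - x^2)/(5*(x^2 + 4)^2)) evaluated at B_t = 4*(4 - B_t^2)/(5*(B_t^2 + 4)^2)
  diffusion = (8*x/(5*(x^2 + 4))) evaluated at B_t = 8*B_t/(5*(B_t^2 + 4))
Therefore d(4*log(B_t^2 + 4)/5) = (4*(4 - B_t^2)/(5*(B_t^2 + 4)^2)) dt + (8*B_t/(5*(B_t^2 + 4))) dB_t.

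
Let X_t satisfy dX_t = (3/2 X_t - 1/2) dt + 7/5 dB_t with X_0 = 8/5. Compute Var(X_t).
Var(X_t) = 49*exp(3*t)/75 - 49/75

The variance V(t) = Var(X_t) satisfies V'(t) = 2 a V(t) + c^2 with V(0) = 0 (drift coefficient is linear in X, diffusion is constant). With a = 3/2, c = 7/5, the solution is
  V(t) = (c^2 / (2 a)) * (exp(2 a t) - 1)
       = ((7/5)^2 / (2*(3/2))) * (exp(3 t) - 1)
       = 49*exp(3*t)/75 - 49/75.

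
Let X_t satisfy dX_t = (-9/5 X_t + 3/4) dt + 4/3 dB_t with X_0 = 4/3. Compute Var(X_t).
Var(X_t) = 40/81 - 40*exp(-18*t/5)/81

The variance V(t) = Var(X_t) satisfies V'(t) = 2 a V(t) + c^2 with V(0) = 0 (drift coefficient is linear in X, diffusion is constant). With a = -9/5, c = 4/3, the solution is
  V(t) = (c^2 / (2 a)) * (exp(2 a t) - 1)
       = ((4/3)^2 / (2*(-9/5))) * (exp((-18/5) t) - 1)
       = 40/81 - 40*exp(-18*t/5)/81.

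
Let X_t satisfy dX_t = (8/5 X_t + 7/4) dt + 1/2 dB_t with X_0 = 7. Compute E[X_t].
E[X_t] = 259*exp(8*t/5)/32 - 35/32

Taking expectations and using E[dB_t] = 0, the mean m(t) = E[X_t] satisfies the ODE m'(t) = a m(t) + b with m(0) = x_0. With a = 8/5, b = 7/4, x_0 = 7, the solution is
  m(t) = x_0 * exp(a t) + (b/a) * (exp(a t) - 1)
       = 7 * exp((8/5) t) + ((7/4)/(8/5)) * (exp((8/5) t) - 1)
       = 259*exp(8*t/5)/32 - 35/32.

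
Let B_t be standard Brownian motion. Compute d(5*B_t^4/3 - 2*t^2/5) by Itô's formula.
d(5*B_t^4/3 - 2*t^2/5) = (10*B_t^2 - 4*t/5) dt + (20*B_t^3/3) dB_t

Itô's formula for f(t, x): d f(t, B_t) = (f_t + (1/2) f_xx) dt + f_x dB_t. Compute partials of f(t, x) = -2*t^2/5 + 5*x^4/3:
  f_t(t,x)  = -4*t/5
  f_x(t,x)  = 20*x^3/3
  f_xx(t,x) = 20*x^2
Assemble drift = f_t + (1/2) f_xx = -4*t/5 + 10*x^2 and diffusion = f_x = 20*x^3/3. Substituting x = B_t:
  d(5*B_t^4/3 - 2*t^2/5) = (10*B_t^2 - 4*t/5) dt + (20*B_t^3/3) dB_t.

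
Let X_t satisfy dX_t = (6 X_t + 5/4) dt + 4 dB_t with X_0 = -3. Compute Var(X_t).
Var(X_t) = 4*exp(12*t)/3 - 4/3

The variance V(t) = Var(X_t) satisfies V'(t) = 2 a V(t) + c^2 with V(0) = 0 (drift coefficient is linear in X, diffusion is constant). With a = 6, c = 4, the solution is
  V(t) = (c^2 / (2 a)) * (exp(2 a t) - 1)
       = (4^2 / (2*6)) * (exp(12 t) - 1)
       = 4*exp(12*t)/3 - 4/3.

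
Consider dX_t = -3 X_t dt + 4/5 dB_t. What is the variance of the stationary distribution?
lim Var(X_t) = 8/75

The OU SDE dX = -theta X dt + sigma dB admits the integrating factor exp(theta t): d(exp(theta t) X_t) = sigma exp(theta t) dB_t. Integrating from 0 to t gives X_t = x_0 * exp(-theta t) + sigma * int_0^t exp(-theta (t-s)) dB_s for any initial x_0. The Itô integral has variance (by the Itô isometry) sigma^2 * int_0^t exp(-2 theta (t - s)) ds = sigma^2 * (1 - exp(-2 theta t)) / (2 theta), independent of x_0.
With theta = 3, sigma = 4/5:
  Var(X_t) = (4/5)^2 * (1 - exp(-2*3 t)) / (2 * 3) = 8/75 - 8*exp(-6*t)/75.
As t -> infinity, exp(-2*3 t) -> 0, so the stationary variance is sigma^2 / (2 theta) = 8/75.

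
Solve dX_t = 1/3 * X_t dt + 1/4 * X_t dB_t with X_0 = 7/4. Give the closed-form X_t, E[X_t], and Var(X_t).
X_t = 7/4 * exp((29/96) t + (1/4) B_t); E[X_t] = 7*exp(t/3)/4; Var(X_t) = 49*(exp(t/16) - 1)*exp(2*t/3)/16

For GBM dX = mu X dt + sigma X dB with X_0 = x_0, apply Itô to Y = log X: dY = (mu - sigma^2/2) dt + sigma dB, so Y_t = log(x_0) + (mu - sigma^2/2) t + sigma B_t and hence X_t = x_0 * exp((mu - sigma^2/2) t + sigma B_t).
With mu = 1/3, sigma = 1/4, x_0 = 7/4, this gives:
  X_t = 7/4 * exp((29/96) * t + (1/4) * B_t).
Since sigma*B_t ~ Normal(0, sigma^2 t), E[exp(sigma*B_t)] = exp(sigma^2 t / 2); so E[X_t] = x_0 * exp((mu - sigma^2/2) t) * exp(sigma^2 t / 2) = x_0 * exp(mu t) = 7*exp(t/3)/4.
Var(X_t) = E[X_t^2] - (E[X_t])^2 = x_0^2 * exp(2 mu t) * (exp(sigma^2 t) - 1) = 49*(exp(t/16) - 1)*exp(2*t/3)/16.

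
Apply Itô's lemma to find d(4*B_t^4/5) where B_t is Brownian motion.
d(4*B_t^4/5) = (24*B_t^2/5) dt + (16*B_t^3/5) dB_t

Itô's formula for f(B_t) gives d f(B_t) = f'(B_t) dB_t + (1/2) f''(B_t) dt. Compute derivatives of f(x) = 4*x^4/5:
  f'(x)  = 16*x^3/5
  f''(x) = 48*x^2/5
Substitute x = B_t and multiply the f'' term by 1/2:
  drift     = (1/2) * (48*x^2/5) evaluated at B_t = 24*B_t^2/5
  diffusion = (16*x^3/5) evaluated at B_t = 16*B_t^3/5
Therefore d(4*B_t^4/5) = (24*B_t^2/5) dt + (16*B_t^3/5) dB_t.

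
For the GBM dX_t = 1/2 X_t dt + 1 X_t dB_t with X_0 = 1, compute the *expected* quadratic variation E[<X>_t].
E[<X>_t] = exp(2*t)/2 - 1/2

<X>_t = int_0^t (1 * X_s)^2 ds. Taking expectation inside the integral: E[<X>_t] = 1^2 * int_0^t E[X_s^2] ds. For GBM, E[X_s^2] = x_0^2 * exp((2 mu + sigma^2) s). Integrating:
  E[<X>_t] = 1^2 * 1^2 * (exp((2*(1/2) + 1^2) t) - 1) / (2*(1/2) + 1^2)
           = 1^2 * 1^2 * (exp(2 t) - 1) / 2 = exp(2*t)/2 - 1/2.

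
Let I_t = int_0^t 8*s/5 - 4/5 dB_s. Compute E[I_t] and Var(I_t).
E[I_t] = 0; Var(I_t) = 16*t*(4*t^2 - 6*t + 3)/75

The Itô integral of a deterministic integrand f(s) has mean 0 because each increment f(s) * (B_{s+ds} - B_s) has mean 0. By the Itô isometry:
  Var( int_0^t f(s) dB_s ) = E[ (int_0^t f(s) dB_s)^2 ] = int_0^t f(s)^2 ds.
Here f(s) = 8*s/5 - 4/5, so f(s)^2 = 16*(2*s - 1)^2/25. Integrate:
  int_0^t (16*(2*s - 1)^2/25) ds = 16*t*(4*t^2 - 6*t + 3)/75.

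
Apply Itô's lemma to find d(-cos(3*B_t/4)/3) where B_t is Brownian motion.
d(-cos(3*B_t/4)/3) = (3*cos(3*B_t/4)/32) dt + (sin(3*B_t/4)/4) dB_t

Itô's formula for f(B_t) gives d f(B_t) = f'(B_t) dB_t + (1/2) f''(B_t) dt. Compute derivatives of f(x) = -cos(3*x/4)/3:
  f'(x)  = sin(3*x/4)/4
  f''(x) = 3*cos(3*x/4)/16
Substitute x = B_t and multiply the f'' term by 1/2:
  drift     = (1/2) * (3*cos(3*x/4)/16) evaluated at B_t = 3*cos(3*B_t/4)/32
  diffusion = (sin(3*x/4)/4) evaluated at B_t = sin(3*B_t/4)/4
Therefore d(-cos(3*B_t/4)/3) = (3*cos(3*B_t/4)/32) dt + (sin(3*B_t/4)/4) dB_t.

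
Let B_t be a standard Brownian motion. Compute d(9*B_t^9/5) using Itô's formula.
d(9*B_t^9/5) = (324*B_t^7/5) dt + (81*B_t^8/5) dB_t

Itô's formula for f(B_t) gives d f(B_t) = f'(B_t) dB_t + (1/2) f''(B_t) dt. Compute derivatives of f(x) = 9*x^9/5:
  f'(x)  = 81*x^8/5
  f''(x) = 648*x^7/5
Substitute x = B_t and multiply the f'' term by 1/2:
  drift     = (1/2) * (648*x^7/5) evaluated at B_t = 324*B_t^7/5
  diffusion = (81*x^8/5) evaluated at B_t = 81*B_t^8/5
Therefore d(9*B_t^9/5) = (324*B_t^7/5) dt + (81*B_t^8/5) dB_t.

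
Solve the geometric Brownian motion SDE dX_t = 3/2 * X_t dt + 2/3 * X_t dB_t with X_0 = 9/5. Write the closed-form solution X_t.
X_t = 9/5 * exp((23/18) * t + (2/3) * B_t)

For GBM dX = mu X dt + sigma X dB with X_0 = x_0, apply Itô to Y = log X: dY = (mu - sigma^2/2) dt + sigma dB, so Y_t = log(x_0) + (mu - sigma^2/2) t + sigma B_t and hence X_t = x_0 * exp((mu - sigma^2/2) t + sigma B_t).
With mu = 3/2, sigma = 2/3, x_0 = 9/5, this gives:
  X_t = 9/5 * exp((23/18) * t + (2/3) * B_t).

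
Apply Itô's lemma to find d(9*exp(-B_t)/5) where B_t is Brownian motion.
d(9*exp(-B_t)/5) = (9*exp(-B_t)/10) dt + (-9*exp(-B_t)/5) dB_t

Itô's formula for f(B_t) gives d f(B_t) = f'(B_t) dB_t + (1/2) f''(B_t) dt. Compute derivatives of f(x) = 9*exp(-x)/5:
  f'(x)  = -9*exp(-x)/5
  f''(x) = 9*exp(-x)/5
Substitute x = B_t and multiply the f'' term by 1/2:
  drift     = (1/2) * (9*exp(-x)/5) evaluated at B_t = 9*exp(-B_t)/10
  diffusion = (-9*exp(-x)/5) evaluated at B_t = -9*exp(-B_t)/5
Therefore d(9*exp(-B_t)/5) = (9*exp(-B_t)/10) dt + (-9*exp(-B_t)/5) dB_t.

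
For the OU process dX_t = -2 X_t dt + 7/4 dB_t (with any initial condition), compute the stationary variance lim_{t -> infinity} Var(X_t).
lim Var(X_t) = 49/64

The OU SDE dX = -theta X dt + sigma dB admits the integrating factor exp(theta t): d(exp(theta t) X_t) = sigma exp(theta t) dB_t. Integrating from 0 to t gives X_t = x_0 * exp(-theta t) + sigma * int_0^t exp(-theta (t-s)) dB_s for any initial x_0. The Itô integral has variance (by the Itô isometry) sigma^2 * int_0^t exp(-2 theta (t - s)) ds = sigma^2 * (1 - exp(-2 theta t)) / (2 theta), independent of x_0.
With theta = 2, sigma = 7/4:
  Var(X_t) = (7/4)^2 * (1 - exp(-2*2 t)) / (2 * 2) = 49/64 - 49*exp(-4*t)/64.
As t -> infinity, exp(-2*2 t) -> 0, so the stationary variance is sigma^2 / (2 theta) = 49/64.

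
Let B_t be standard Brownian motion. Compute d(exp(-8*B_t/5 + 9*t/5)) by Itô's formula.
d(exp(-8*B_t/5 + 9*t/5)) = (77*exp(-8*B_t/5 + 9*t/5)/25) dt + (-8*exp(-8*B_t/5 + 9*t/5)/5) dB_t

Itô's formula for f(t, x): d f(t, B_t) = (f_t + (1/2) f_xx) dt + f_x dB_t. Compute partials of f(t, x) = exp(9*t/5 - 8*x/5):
  f_t(t,x)  = 9*exp(9*t/5 - 8*x/5)/5
  f_x(t,x)  = -8*exp(9*t/5 - 8*x/5)/5
  f_xx(t,x) = 64*exp(9*t/5 - 8*x/5)/25
Assemble drift = f_t + (1/2) f_xx = 77*exp(9*t/5 - 8*x/5)/25 and diffusion = f_x = -8*exp(9*t/5 - 8*x/5)/5. Substituting x = B_t:
  d(exp(-8*B_t/5 + 9*t/5)) = (77*exp(-8*B_t/5 + 9*t/5)/25) dt + (-8*exp(-8*B_t/5 + 9*t/5)/5) dB_t.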